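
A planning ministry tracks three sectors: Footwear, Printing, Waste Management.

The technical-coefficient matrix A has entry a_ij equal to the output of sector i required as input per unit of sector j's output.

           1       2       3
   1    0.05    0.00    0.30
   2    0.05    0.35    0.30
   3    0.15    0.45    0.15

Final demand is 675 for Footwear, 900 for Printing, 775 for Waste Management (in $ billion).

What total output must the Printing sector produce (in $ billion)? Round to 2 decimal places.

x_2 = 2711.44

I − A =
  [   0.95     0.00    -0.30]
  [  -0.05     0.65    -0.30]
  [  -0.15    -0.45     0.85]
Cofactors of I−A, C_ij = (−1)^(i+j)·(minor ij) (rows/columns in the sector order above):
  C_11 = (0.65)(0.85) − (-0.30)(-0.45) = 0.4175
  C_12 = −[(-0.05)(0.85) − (-0.30)(-0.15)] = 0.0875
  C_13 = (-0.05)(-0.45) − (0.65)(-0.15) = 0.1200
  C_21 = −[(0.00)(0.85) − (-0.30)(-0.45)] = 0.1350
  C_22 = (0.95)(0.85) − (-0.30)(-0.15) = 0.7625
  C_23 = −[(0.95)(-0.45) − (0.00)(-0.15)] = 0.4275
  C_31 = (0.00)(-0.30) − (-0.30)(0.65) = 0.1950
  C_32 = −[(0.95)(-0.30) − (-0.30)(-0.05)] = 0.3000
  C_33 = (0.95)(0.65) − (0.00)(-0.05) = 0.6175
det(I−A) = Σ_j (I−A)_1j·C_1j = (0.95)(0.4175) + (0.00)(0.0875) + (-0.30)(0.1200) = 0.360625
adj(I−A) = Cᵀ =
  [ 0.4175   0.1350   0.1950]
  [ 0.0875   0.7625   0.3000]
  [ 0.1200   0.4275   0.6175]
(I − A)⁻¹ = adj(I−A) / det(I−A) ≈
  [   1.1577     0.3744     0.5407]
  [   0.2426     2.1144     0.8319]
  [   0.3328     1.1854     1.7123]
x = (I − A)⁻¹ d = adj(I−A)·d / det(I−A), with det(I−A) = 0.360625:
  x_1 = (0.4175·675 + 0.1350·900 + 0.1950·775) / 0.360625 = 554.4375 / 0.360625 ≈ 1537.44
  x_2 = (0.0875·675 + 0.7625·900 + 0.3000·775) / 0.360625 = 977.8125 / 0.360625 ≈ 2711.44
  x_3 = (0.1200·675 + 0.4275·900 + 0.6175·775) / 0.360625 = 944.3125 / 0.360625 ≈ 2618.54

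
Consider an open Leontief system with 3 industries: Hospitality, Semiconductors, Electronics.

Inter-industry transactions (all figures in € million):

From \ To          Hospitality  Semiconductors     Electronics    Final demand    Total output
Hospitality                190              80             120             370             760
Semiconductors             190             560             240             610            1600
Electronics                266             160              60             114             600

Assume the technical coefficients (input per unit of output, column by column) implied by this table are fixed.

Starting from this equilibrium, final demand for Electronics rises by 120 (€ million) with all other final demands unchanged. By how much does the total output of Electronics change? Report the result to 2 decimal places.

Technical coefficients a_ij = z_ij / X_j:
  a_11 = 190/760 = 0.25, a_21 = 190/760 = 0.25, a_31 = 266/760 = 0.35
  a_12 = 80/1600 = 0.05, a_22 = 560/1600 = 0.35, a_32 = 160/1600 = 0.10
  a_13 = 120/600 = 0.20, a_23 = 240/600 = 0.40, a_33 = 60/600 = 0.10
I − A =
  [   0.75    -0.05    -0.20]
  [  -0.25     0.65    -0.40]
  [  -0.35    -0.10     0.90]
Cofactors of I−A, C_ij = (−1)^(i+j)·(minor ij) (rows/columns in the sector order above):
  C_11 = (0.65)(0.90) − (-0.40)(-0.10) = 0.5450
  C_12 = −[(-0.25)(0.90) − (-0.40)(-0.35)] = 0.3650
  C_13 = (-0.25)(-0.10) − (0.65)(-0.35) = 0.2525
  C_21 = −[(-0.05)(0.90) − (-0.20)(-0.10)] = 0.0650
  C_22 = (0.75)(0.90) − (-0.20)(-0.35) = 0.6050
  C_23 = −[(0.75)(-0.10) − (-0.05)(-0.35)] = 0.0925
  C_31 = (-0.05)(-0.40) − (-0.20)(0.65) = 0.1500
  C_32 = −[(0.75)(-0.40) − (-0.20)(-0.25)] = 0.3500
  C_33 = (0.75)(0.65) − (-0.05)(-0.25) = 0.4750
det(I−A) = Σ_j (I−A)_1j·C_1j = (0.75)(0.5450) + (-0.05)(0.3650) + (-0.20)(0.2525) = 0.3400
adj(I−A) = Cᵀ =
  [ 0.5450   0.0650   0.1500]
  [ 0.3650   0.6050   0.3500]
  [ 0.2525   0.0925   0.4750]
(I − A)⁻¹ = adj(I−A) / det(I−A) ≈
  [   1.6029     0.1912     0.4412]
  [   1.0735     1.7794     1.0294]
  [   0.7426     0.2721     1.3971]
Δx = (I − A)⁻¹ Δd with Δd having +120 in the Electronics component and 0 elsewhere.
So Δx_3 = L_33 · (+120), where L_33 = adj(I−A)_33 / det(I−A) = 0.4750 / 0.3400.
Δx_3 = 0.4750 × (+120) / 0.3400 = 57.00 / 0.3400 ≈ 167.65.

Δx_3 = 167.65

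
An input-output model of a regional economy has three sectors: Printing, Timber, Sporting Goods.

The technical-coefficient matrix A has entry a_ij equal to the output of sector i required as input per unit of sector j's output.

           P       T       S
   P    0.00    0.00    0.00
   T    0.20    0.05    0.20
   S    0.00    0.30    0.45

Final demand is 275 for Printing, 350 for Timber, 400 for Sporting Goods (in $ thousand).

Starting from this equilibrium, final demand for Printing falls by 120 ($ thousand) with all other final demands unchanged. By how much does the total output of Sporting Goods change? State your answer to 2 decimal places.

Δx_S = -15.57

I − A =
  [   1.00     0.00     0.00]
  [  -0.20     0.95    -0.20]
  [   0.00    -0.30     0.55]
Cofactors of I−A, C_ij = (−1)^(i+j)·(minor ij) (rows/columns in the sector order above):
  C_11 = (0.95)(0.55) − (-0.20)(-0.30) = 0.4625
  C_12 = −[(-0.20)(0.55) − (-0.20)(0.00)] = 0.1100
  C_13 = (-0.20)(-0.30) − (0.95)(0.00) = 0.0600
  C_21 = −[(0.00)(0.55) − (0.00)(-0.30)] = 0.0000
  C_22 = (1.00)(0.55) − (0.00)(0.00) = 0.5500
  C_23 = −[(1.00)(-0.30) − (0.00)(0.00)] = 0.3000
  C_31 = (0.00)(-0.20) − (0.00)(0.95) = 0.0000
  C_32 = −[(1.00)(-0.20) − (0.00)(-0.20)] = 0.2000
  C_33 = (1.00)(0.95) − (0.00)(-0.20) = 0.9500
det(I−A) = Σ_j (I−A)_1j·C_1j = (1.00)(0.4625) + (0.00)(0.1100) + (0.00)(0.0600) = 0.4625
adj(I−A) = Cᵀ =
  [ 0.4625   0.0000   0.0000]
  [ 0.1100   0.5500   0.2000]
  [ 0.0600   0.3000   0.9500]
(I − A)⁻¹ = adj(I−A) / det(I−A) ≈
  [   1.0000     0.0000     0.0000]
  [   0.2378     1.1892     0.4324]
  [   0.1297     0.6486     2.0541]
Δx = (I − A)⁻¹ Δd with Δd having -120 in the Printing component and 0 elsewhere.
So Δx_S = L_SP · (-120), where L_SP = adj(I−A)_SP / det(I−A) = 0.0600 / 0.4625.
Δx_S = 0.0600 × (-120) / 0.4625 = -7.20 / 0.4625 ≈ -15.57.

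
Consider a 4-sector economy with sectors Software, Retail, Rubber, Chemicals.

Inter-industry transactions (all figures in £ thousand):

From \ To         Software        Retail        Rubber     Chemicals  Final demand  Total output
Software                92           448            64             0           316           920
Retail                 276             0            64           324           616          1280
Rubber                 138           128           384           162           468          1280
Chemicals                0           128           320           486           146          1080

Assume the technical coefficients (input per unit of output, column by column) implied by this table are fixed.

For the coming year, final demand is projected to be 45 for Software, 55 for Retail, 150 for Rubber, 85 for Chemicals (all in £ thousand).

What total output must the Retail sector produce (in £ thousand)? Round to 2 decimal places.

x_2 = 228.02

Technical coefficients a_ij = z_ij / X_j:
  a_11 = 92/920 = 0.10, a_21 = 276/920 = 0.30, a_31 = 138/920 = 0.15, a_41 = 0/920 = 0.00
  a_12 = 448/1280 = 0.35, a_22 = 0/1280 = 0.00, a_32 = 128/1280 = 0.10, a_42 = 128/1280 = 0.10
  a_13 = 64/1280 = 0.05, a_23 = 64/1280 = 0.05, a_33 = 384/1280 = 0.30, a_43 = 320/1280 = 0.25
  a_14 = 0/1080 = 0.00, a_24 = 324/1080 = 0.30, a_34 = 162/1080 = 0.15, a_44 = 486/1080 = 0.45
I − A =
  [   0.90    -0.35    -0.05     0.00]
  [  -0.30     1.00    -0.05    -0.30]
  [  -0.15    -0.10     0.70    -0.15]
  [   0.00    -0.10    -0.25     0.55]
Compute the cofactors C_ij = (−1)^(i+j)·(3×3 minor ij) of I−A; the adjugate is their transpose:
adj(I−A) = Cᵀ =
  [ 0.315500   0.125125   0.061875   0.085125]
  [ 0.119625   0.308625   0.100500   0.195750]
  [ 0.099000   0.091875   0.410250   0.162000]
  [ 0.066750   0.097875   0.204750   0.540375]
det(I−A) = Σ_j (I−A)_1j·C_1j = (0.90)(0.315500) + (-0.35)(0.119625) + (-0.05)(0.099000) + (0.00)(0.066750) = 0.23713125
(I − A)⁻¹ = adj(I−A) / det(I−A) ≈
  [   1.3305     0.5277     0.2609     0.3590]
  [   0.5045     1.3015     0.4238     0.8255]
  [   0.4175     0.3874     1.7301     0.6832]
  [   0.2815     0.4127     0.8634     2.2788]
x = (I − A)⁻¹ d = adj(I−A)·d / det(I−A), with det(I−A) = 0.23713125:
  x_1 = (0.315500·45 + 0.125125·55 + 0.061875·150 + 0.085125·85) / 0.23713125 = 37.59625 / 0.23713125 ≈ 158.55
  x_2 = (0.119625·45 + 0.308625·55 + 0.100500·150 + 0.195750·85) / 0.23713125 = 54.07125 / 0.23713125 ≈ 228.02
  x_3 = (0.099000·45 + 0.091875·55 + 0.410250·150 + 0.162000·85) / 0.23713125 = 84.815625 / 0.23713125 ≈ 357.67
  x_4 = (0.066750·45 + 0.097875·55 + 0.204750·150 + 0.540375·85) / 0.23713125 = 85.03125 / 0.23713125 ≈ 358.58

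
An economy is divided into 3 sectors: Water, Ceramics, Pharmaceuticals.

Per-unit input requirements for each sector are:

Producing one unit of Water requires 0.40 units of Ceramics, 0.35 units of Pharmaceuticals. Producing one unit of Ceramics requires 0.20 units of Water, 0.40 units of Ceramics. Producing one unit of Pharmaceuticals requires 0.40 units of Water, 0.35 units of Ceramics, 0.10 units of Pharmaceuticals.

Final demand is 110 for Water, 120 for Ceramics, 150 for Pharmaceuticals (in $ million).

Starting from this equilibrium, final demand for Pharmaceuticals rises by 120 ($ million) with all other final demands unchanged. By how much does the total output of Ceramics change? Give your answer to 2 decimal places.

Δx_C = 170.24

I − A =
  [   1.00    -0.20    -0.40]
  [  -0.40     0.60    -0.35]
  [  -0.35     0.00     0.90]
Cofactors of I−A, C_ij = (−1)^(i+j)·(minor ij) (rows/columns in the sector order above):
  C_11 = (0.60)(0.90) − (-0.35)(0.00) = 0.5400
  C_12 = −[(-0.40)(0.90) − (-0.35)(-0.35)] = 0.4825
  C_13 = (-0.40)(0.00) − (0.60)(-0.35) = 0.2100
  C_21 = −[(-0.20)(0.90) − (-0.40)(0.00)] = 0.1800
  C_22 = (1.00)(0.90) − (-0.40)(-0.35) = 0.7600
  C_23 = −[(1.00)(0.00) − (-0.20)(-0.35)] = 0.0700
  C_31 = (-0.20)(-0.35) − (-0.40)(0.60) = 0.3100
  C_32 = −[(1.00)(-0.35) − (-0.40)(-0.40)] = 0.5100
  C_33 = (1.00)(0.60) − (-0.20)(-0.40) = 0.5200
det(I−A) = Σ_j (I−A)_1j·C_1j = (1.00)(0.5400) + (-0.20)(0.4825) + (-0.40)(0.2100) = 0.3595
adj(I−A) = Cᵀ =
  [ 0.5400   0.1800   0.3100]
  [ 0.4825   0.7600   0.5100]
  [ 0.2100   0.0700   0.5200]
(I − A)⁻¹ = adj(I−A) / det(I−A) ≈
  [   1.5021     0.5007     0.8623]
  [   1.3421     2.1140     1.4186]
  [   0.5841     0.1947     1.4465]
Δx = (I − A)⁻¹ Δd with Δd having +120 in the Pharmaceuticals component and 0 elsewhere.
So Δx_C = L_CP · (+120), where L_CP = adj(I−A)_CP / det(I−A) = 0.5100 / 0.3595.
Δx_C = 0.5100 × (+120) / 0.3595 = 61.20 / 0.3595 ≈ 170.24.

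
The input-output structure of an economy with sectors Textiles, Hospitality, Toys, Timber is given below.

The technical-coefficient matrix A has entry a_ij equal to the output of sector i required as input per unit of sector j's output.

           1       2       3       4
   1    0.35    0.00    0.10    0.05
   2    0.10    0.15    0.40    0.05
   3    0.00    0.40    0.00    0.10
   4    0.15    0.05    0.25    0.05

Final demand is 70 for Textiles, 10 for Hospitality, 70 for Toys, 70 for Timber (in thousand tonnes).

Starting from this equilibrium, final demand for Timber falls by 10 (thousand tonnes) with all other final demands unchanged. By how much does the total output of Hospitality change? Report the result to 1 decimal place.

I − A =
  [   0.65     0.00    -0.10    -0.05]
  [  -0.10     0.85    -0.40    -0.05]
  [   0.00    -0.40     1.00    -0.10]
  [  -0.15    -0.05    -0.25     0.95]
Compute the cofactors C_ij = (−1)^(i+j)·(3×3 minor ij) of I−A; the adjugate is their transpose:
adj(I−A) = Cᵀ =
  [ 0.624750   0.046000   0.092125   0.045000]
  [ 0.106000   0.592250   0.263625   0.064500]
  [ 0.054250   0.247250   0.516625   0.070250]
  [ 0.118500   0.103500   0.164375   0.444500]
det(I−A) = Σ_j (I−A)_1j·C_1j = (0.65)(0.624750) + (0.00)(0.106000) + (-0.10)(0.054250) + (-0.05)(0.118500) = 0.3947375
(I − A)⁻¹ = adj(I−A) / det(I−A) ≈
  [   1.5827     0.1165     0.2334     0.1140]
  [   0.2685     1.5004     0.6678     0.1634]
  [   0.1374     0.6264     1.3088     0.1780]
  [   0.3002     0.2622     0.4164     1.1261]
Δx = (I − A)⁻¹ Δd with Δd having -10 in the Timber component and 0 elsewhere.
So Δx_2 = L_24 · (-10), where L_24 = adj(I−A)_24 / det(I−A) = 0.064500 / 0.3947375.
Δx_2 = 0.064500 × (-10) / 0.3947375 = -0.645 / 0.3947375 ≈ -1.6.

Δx_2 = -1.6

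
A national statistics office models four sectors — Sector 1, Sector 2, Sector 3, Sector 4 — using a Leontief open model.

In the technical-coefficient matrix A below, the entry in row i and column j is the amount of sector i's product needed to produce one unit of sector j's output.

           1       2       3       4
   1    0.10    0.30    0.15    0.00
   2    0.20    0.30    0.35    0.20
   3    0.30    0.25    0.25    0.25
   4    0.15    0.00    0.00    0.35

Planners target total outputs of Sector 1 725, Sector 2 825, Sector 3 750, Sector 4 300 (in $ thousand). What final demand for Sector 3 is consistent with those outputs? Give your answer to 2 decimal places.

d_3 = 63.75

I − A =
  [   0.90    -0.30    -0.15     0.00]
  [  -0.20     0.70    -0.35    -0.20]
  [  -0.30    -0.25     0.75    -0.25]
  [  -0.15     0.00     0.00     0.65]
d = (I − A) x:
  d_1 = (+0.90)·725 + (-0.30)·825 + (-0.15)·750 + (+0.00)·300 = 292.50
  d_2 = (-0.20)·725 + (+0.70)·825 + (-0.35)·750 + (-0.20)·300 = 110.00
  d_3 = (-0.30)·725 + (-0.25)·825 + (+0.75)·750 + (-0.25)·300 = 63.75
  d_4 = (-0.15)·725 + (+0.00)·825 + (+0.00)·750 + (+0.65)·300 = 86.25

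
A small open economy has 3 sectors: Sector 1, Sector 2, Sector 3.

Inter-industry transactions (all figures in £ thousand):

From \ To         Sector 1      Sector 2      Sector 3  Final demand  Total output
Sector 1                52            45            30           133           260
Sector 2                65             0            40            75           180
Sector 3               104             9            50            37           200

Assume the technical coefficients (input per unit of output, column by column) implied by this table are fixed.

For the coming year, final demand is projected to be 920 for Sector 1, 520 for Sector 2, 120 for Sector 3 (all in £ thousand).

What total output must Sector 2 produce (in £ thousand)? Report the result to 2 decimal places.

Technical coefficients a_ij = z_ij / X_j:
  a_11 = 52/260 = 0.20, a_21 = 65/260 = 0.25, a_31 = 104/260 = 0.40
  a_12 = 45/180 = 0.25, a_22 = 0/180 = 0.00, a_32 = 9/180 = 0.05
  a_13 = 30/200 = 0.15, a_23 = 40/200 = 0.20, a_33 = 50/200 = 0.25
I − A =
  [   0.80    -0.25    -0.15]
  [  -0.25     1.00    -0.20]
  [  -0.40    -0.05     0.75]
Cofactors of I−A, C_ij = (−1)^(i+j)·(minor ij) (rows/columns in the sector order above):
  C_11 = (1.00)(0.75) − (-0.20)(-0.05) = 0.7400
  C_12 = −[(-0.25)(0.75) − (-0.20)(-0.40)] = 0.2675
  C_13 = (-0.25)(-0.05) − (1.00)(-0.40) = 0.4125
  C_21 = −[(-0.25)(0.75) − (-0.15)(-0.05)] = 0.1950
  C_22 = (0.80)(0.75) − (-0.15)(-0.40) = 0.5400
  C_23 = −[(0.80)(-0.05) − (-0.25)(-0.40)] = 0.1400
  C_31 = (-0.25)(-0.20) − (-0.15)(1.00) = 0.2000
  C_32 = −[(0.80)(-0.20) − (-0.15)(-0.25)] = 0.1975
  C_33 = (0.80)(1.00) − (-0.25)(-0.25) = 0.7375
det(I−A) = Σ_j (I−A)_1j·C_1j = (0.80)(0.7400) + (-0.25)(0.2675) + (-0.15)(0.4125) = 0.46325
adj(I−A) = Cᵀ =
  [ 0.7400   0.1950   0.2000]
  [ 0.2675   0.5400   0.1975]
  [ 0.4125   0.1400   0.7375]
(I − A)⁻¹ = adj(I−A) / det(I−A) ≈
  [   1.5974     0.4209     0.4317]
  [   0.5774     1.1657     0.4263]
  [   0.8904     0.3022     1.5920]
x = (I − A)⁻¹ d = adj(I−A)·d / det(I−A), with det(I−A) = 0.46325:
  x_1 = (0.7400·920 + 0.1950·520 + 0.2000·120) / 0.46325 = 806.20 / 0.46325 ≈ 1740.31
  x_2 = (0.2675·920 + 0.5400·520 + 0.1975·120) / 0.46325 = 550.60 / 0.46325 ≈ 1188.56
  x_3 = (0.4125·920 + 0.1400·520 + 0.7375·120) / 0.46325 = 540.80 / 0.46325 ≈ 1167.40

x_2 = 1188.56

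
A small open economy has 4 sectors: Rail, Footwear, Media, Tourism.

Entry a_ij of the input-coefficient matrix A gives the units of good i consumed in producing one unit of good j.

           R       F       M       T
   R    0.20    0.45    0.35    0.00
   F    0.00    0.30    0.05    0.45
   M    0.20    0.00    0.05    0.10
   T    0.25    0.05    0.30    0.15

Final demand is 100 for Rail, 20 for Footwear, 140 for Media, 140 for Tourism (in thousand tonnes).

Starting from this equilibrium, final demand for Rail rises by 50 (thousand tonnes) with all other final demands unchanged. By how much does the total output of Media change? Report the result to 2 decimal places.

I − A =
  [   0.80    -0.45    -0.35     0.00]
  [   0.00     0.70    -0.05    -0.45]
  [  -0.20     0.00     0.95    -0.10]
  [  -0.25    -0.05    -0.30     0.85]
Compute the cofactors C_ij = (−1)^(i+j)·(3×3 minor ij) of I−A; the adjugate is their transpose:
adj(I−A) = Cᵀ =
  [ 0.522625   0.351625   0.280250   0.219125]
  [ 0.143625   0.553750   0.181375   0.314500]
  [ 0.132000   0.091750   0.407375   0.096500]
  [ 0.208750   0.168375   0.236875   0.478500]
det(I−A) = Σ_j (I−A)_1j·C_1j = (0.80)(0.522625) + (-0.45)(0.143625) + (-0.35)(0.132000) + (0.00)(0.208750) = 0.30726875
(I − A)⁻¹ = adj(I−A) / det(I−A) ≈
  [   1.7009     1.1444     0.9121     0.7131]
  [   0.4674     1.8022     0.5903     1.0235]
  [   0.4296     0.2986     1.3258     0.3141]
  [   0.6794     0.5480     0.7709     1.5573]
Δx = (I − A)⁻¹ Δd with Δd having +50 in the Rail component and 0 elsewhere.
So Δx_M = L_MR · (+50), where L_MR = adj(I−A)_MR / det(I−A) = 0.132000 / 0.30726875.
Δx_M = 0.132000 × (+50) / 0.30726875 = 6.60 / 0.30726875 ≈ 21.48.

Δx_M = 21.48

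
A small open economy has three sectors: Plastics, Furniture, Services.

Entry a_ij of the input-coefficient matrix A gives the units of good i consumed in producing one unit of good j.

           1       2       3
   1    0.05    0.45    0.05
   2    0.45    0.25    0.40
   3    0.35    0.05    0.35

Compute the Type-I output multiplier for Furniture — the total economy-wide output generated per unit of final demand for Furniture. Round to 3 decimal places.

m_2 = 4.676

I − A =
  [   0.95    -0.45    -0.05]
  [  -0.45     0.75    -0.40]
  [  -0.35    -0.05     0.65]
Cofactors of I−A, C_ij = (−1)^(i+j)·(minor ij) (rows/columns in the sector order above):
  C_11 = (0.75)(0.65) − (-0.40)(-0.05) = 0.4675
  C_12 = −[(-0.45)(0.65) − (-0.40)(-0.35)] = 0.4325
  C_13 = (-0.45)(-0.05) − (0.75)(-0.35) = 0.2850
  C_21 = −[(-0.45)(0.65) − (-0.05)(-0.05)] = 0.2950
  C_22 = (0.95)(0.65) − (-0.05)(-0.35) = 0.6000
  C_23 = −[(0.95)(-0.05) − (-0.45)(-0.35)] = 0.2050
  C_31 = (-0.45)(-0.40) − (-0.05)(0.75) = 0.2175
  C_32 = −[(0.95)(-0.40) − (-0.05)(-0.45)] = 0.4025
  C_33 = (0.95)(0.75) − (-0.45)(-0.45) = 0.5100
det(I−A) = Σ_j (I−A)_1j·C_1j = (0.95)(0.4675) + (-0.45)(0.4325) + (-0.05)(0.2850) = 0.23525
adj(I−A) = Cᵀ =
  [ 0.4675   0.2950   0.2175]
  [ 0.4325   0.6000   0.4025]
  [ 0.2850   0.2050   0.5100]
(I − A)⁻¹ = adj(I−A) / det(I−A) ≈
  [   1.9872     1.2540     0.9245]
  [   1.8385     2.5505     1.7109]
  [   1.2115     0.8714     2.1679]
The output multiplier for sector j is the column-j sum of the Leontief inverse (I − A)⁻¹ = adj(I−A) / det(I−A).
Column 2 of adj(I−A): (0.2950, 0.6000, 0.2050); det(I−A) = 0.23525.
m_2 = (0.2950 + 0.6000 + 0.2050) / 0.23525 = 1.10 / 0.23525 ≈ 4.676.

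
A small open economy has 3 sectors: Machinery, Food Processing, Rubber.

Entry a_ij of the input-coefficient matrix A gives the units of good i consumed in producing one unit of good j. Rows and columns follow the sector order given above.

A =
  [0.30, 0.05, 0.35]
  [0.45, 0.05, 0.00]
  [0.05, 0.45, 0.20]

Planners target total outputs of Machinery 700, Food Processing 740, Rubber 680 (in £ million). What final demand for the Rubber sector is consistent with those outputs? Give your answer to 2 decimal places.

I − A =
  [   0.70    -0.05    -0.35]
  [  -0.45     0.95     0.00]
  [  -0.05    -0.45     0.80]
d = (I − A) x:
  d_M = (+0.70)·700 + (-0.05)·740 + (-0.35)·680 = 215.00
  d_F = (-0.45)·700 + (+0.95)·740 + (+0.00)·680 = 388.00
  d_R = (-0.05)·700 + (-0.45)·740 + (+0.80)·680 = 176.00

d_R = 176.00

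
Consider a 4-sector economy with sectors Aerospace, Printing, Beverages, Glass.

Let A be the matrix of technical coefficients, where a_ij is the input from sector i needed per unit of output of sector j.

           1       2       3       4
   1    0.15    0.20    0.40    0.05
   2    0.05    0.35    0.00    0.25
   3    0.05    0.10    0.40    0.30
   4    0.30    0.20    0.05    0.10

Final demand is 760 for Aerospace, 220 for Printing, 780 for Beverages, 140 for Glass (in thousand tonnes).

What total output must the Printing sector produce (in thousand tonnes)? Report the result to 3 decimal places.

x_2 = 1000.771

I − A =
  [   0.85    -0.20    -0.40    -0.05]
  [  -0.05     0.65     0.00    -0.25]
  [  -0.05    -0.10     0.60    -0.30]
  [  -0.30    -0.20    -0.05     0.90]
Compute the cofactors C_ij = (−1)^(i+j)·(3×3 minor ij) of I−A; the adjugate is their transpose:
adj(I−A) = Cᵀ =
  [ 0.310000   0.171250   0.218125   0.137500]
  [ 0.071875   0.383125   0.058750   0.130000]
  [ 0.100250   0.153500   0.420500   0.188375]
  [ 0.124875   0.150750   0.109125   0.310500]
det(I−A) = Σ_j (I−A)_1j·C_1j = (0.85)(0.310000) + (-0.20)(0.071875) + (-0.40)(0.100250) + (-0.05)(0.124875) = 0.20278125
(I − A)⁻¹ = adj(I−A) / det(I−A) ≈
  [   1.5287     0.8445     1.0757     0.6781]
  [   0.3544     1.8894     0.2897     0.6411]
  [   0.4944     0.7570     2.0737     0.9290]
  [   0.6158     0.7434     0.5381     1.5312]
x = (I − A)⁻¹ d = adj(I−A)·d / det(I−A), with det(I−A) = 0.20278125:
  x_1 = (0.310000·760 + 0.171250·220 + 0.218125·780 + 0.137500·140) / 0.20278125 = 462.6625 / 0.20278125 ≈ 2281.584
  x_2 = (0.071875·760 + 0.383125·220 + 0.058750·780 + 0.130000·140) / 0.20278125 = 202.9375 / 0.20278125 ≈ 1000.771
  x_3 = (0.100250·760 + 0.153500·220 + 0.420500·780 + 0.188375·140) / 0.20278125 = 464.3225 / 0.20278125 ≈ 2289.770
  x_4 = (0.124875·760 + 0.150750·220 + 0.109125·780 + 0.310500·140) / 0.20278125 = 256.6575 / 0.20278125 ≈ 1265.687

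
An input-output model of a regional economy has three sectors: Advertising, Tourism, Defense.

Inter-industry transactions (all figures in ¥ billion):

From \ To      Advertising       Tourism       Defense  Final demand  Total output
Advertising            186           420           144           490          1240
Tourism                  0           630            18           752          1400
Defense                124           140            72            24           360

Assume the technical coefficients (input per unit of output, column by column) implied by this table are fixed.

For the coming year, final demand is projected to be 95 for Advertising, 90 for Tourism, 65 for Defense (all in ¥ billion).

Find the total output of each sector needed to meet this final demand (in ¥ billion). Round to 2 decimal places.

Technical coefficients a_ij = z_ij / X_j:
  a_11 = 186/1240 = 0.15, a_21 = 0/1240 = 0.00, a_31 = 124/1240 = 0.10
  a_12 = 420/1400 = 0.30, a_22 = 630/1400 = 0.45, a_32 = 140/1400 = 0.10
  a_13 = 144/360 = 0.40, a_23 = 18/360 = 0.05, a_33 = 72/360 = 0.20
I − A =
  [   0.85    -0.30    -0.40]
  [   0.00     0.55    -0.05]
  [  -0.10    -0.10     0.80]
Cofactors of I−A, C_ij = (−1)^(i+j)·(minor ij) (rows/columns in the sector order above):
  C_11 = (0.55)(0.80) − (-0.05)(-0.10) = 0.4350
  C_12 = −[(0.00)(0.80) − (-0.05)(-0.10)] = 0.0050
  C_13 = (0.00)(-0.10) − (0.55)(-0.10) = 0.0550
  C_21 = −[(-0.30)(0.80) − (-0.40)(-0.10)] = 0.2800
  C_22 = (0.85)(0.80) − (-0.40)(-0.10) = 0.6400
  C_23 = −[(0.85)(-0.10) − (-0.30)(-0.10)] = 0.1150
  C_31 = (-0.30)(-0.05) − (-0.40)(0.55) = 0.2350
  C_32 = −[(0.85)(-0.05) − (-0.40)(0.00)] = 0.0425
  C_33 = (0.85)(0.55) − (-0.30)(0.00) = 0.4675
det(I−A) = Σ_j (I−A)_1j·C_1j = (0.85)(0.4350) + (-0.30)(0.0050) + (-0.40)(0.0550) = 0.34625
adj(I−A) = Cᵀ =
  [ 0.4350   0.2800   0.2350]
  [ 0.0050   0.6400   0.0425]
  [ 0.0550   0.1150   0.4675]
(I − A)⁻¹ = adj(I−A) / det(I−A) ≈
  [   1.2563     0.8087     0.6787]
  [   0.0144     1.8484     0.1227]
  [   0.1588     0.3321     1.3502]
x = (I − A)⁻¹ d = adj(I−A)·d / det(I−A), with det(I−A) = 0.34625:
  x_1 = (0.4350·95 + 0.2800·90 + 0.2350·65) / 0.34625 = 81.80 / 0.34625 ≈ 236.25
  x_2 = (0.0050·95 + 0.6400·90 + 0.0425·65) / 0.34625 = 60.8375 / 0.34625 ≈ 175.70
  x_3 = (0.0550·95 + 0.1150·90 + 0.4675·65) / 0.34625 = 45.9625 / 0.34625 ≈ 132.74

x_1 = 236.25, x_2 = 175.70, x_3 = 132.74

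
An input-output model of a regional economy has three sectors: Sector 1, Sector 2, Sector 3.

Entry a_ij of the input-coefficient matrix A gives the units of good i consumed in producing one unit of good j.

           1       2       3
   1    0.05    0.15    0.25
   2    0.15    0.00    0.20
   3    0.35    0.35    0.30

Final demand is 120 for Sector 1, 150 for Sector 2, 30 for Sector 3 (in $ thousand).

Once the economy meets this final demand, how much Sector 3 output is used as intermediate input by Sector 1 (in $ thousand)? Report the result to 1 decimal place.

I − A =
  [   0.95    -0.15    -0.25]
  [  -0.15     1.00    -0.20]
  [  -0.35    -0.35     0.70]
Cofactors of I−A, C_ij = (−1)^(i+j)·(minor ij) (rows/columns in the sector order above):
  C_11 = (1.00)(0.70) − (-0.20)(-0.35) = 0.6300
  C_12 = −[(-0.15)(0.70) − (-0.20)(-0.35)] = 0.1750
  C_13 = (-0.15)(-0.35) − (1.00)(-0.35) = 0.4025
  C_21 = −[(-0.15)(0.70) − (-0.25)(-0.35)] = 0.1925
  C_22 = (0.95)(0.70) − (-0.25)(-0.35) = 0.5775
  C_23 = −[(0.95)(-0.35) − (-0.15)(-0.35)] = 0.3850
  C_31 = (-0.15)(-0.20) − (-0.25)(1.00) = 0.2800
  C_32 = −[(0.95)(-0.20) − (-0.25)(-0.15)] = 0.2275
  C_33 = (0.95)(1.00) − (-0.15)(-0.15) = 0.9275
det(I−A) = Σ_j (I−A)_1j·C_1j = (0.95)(0.6300) + (-0.15)(0.1750) + (-0.25)(0.4025) = 0.471625
adj(I−A) = Cᵀ =
  [ 0.6300   0.1925   0.2800]
  [ 0.1750   0.5775   0.2275]
  [ 0.4025   0.3850   0.9275]
(I − A)⁻¹ = adj(I−A) / det(I−A) ≈
  [   1.3358     0.4082     0.5937]
  [   0.3711     1.2245     0.4824]
  [   0.8534     0.8163     1.9666]
First solve x = (I − A)⁻¹ d = adj(I−A)·d / det(I−A); in particular x_1 = (0.6300·120 + 0.1925·150 + 0.2800·30) / 0.471625 = 112.875 / 0.471625 ≈ 239.332.
Intermediate flow from 3 to 1: z_31 = a_31 · x_1 = 0.35 × 112.875 / 0.471625 = 39.50625 / 0.471625 ≈ 83.8.

z_31 = 83.8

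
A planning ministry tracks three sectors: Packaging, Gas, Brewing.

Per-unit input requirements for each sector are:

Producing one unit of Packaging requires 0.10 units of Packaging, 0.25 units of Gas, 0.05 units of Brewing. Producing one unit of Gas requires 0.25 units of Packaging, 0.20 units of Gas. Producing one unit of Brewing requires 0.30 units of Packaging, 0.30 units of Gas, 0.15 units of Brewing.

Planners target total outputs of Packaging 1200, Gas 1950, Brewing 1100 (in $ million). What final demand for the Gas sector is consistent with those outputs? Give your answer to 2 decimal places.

I − A =
  [   0.90    -0.25    -0.30]
  [  -0.25     0.80    -0.30]
  [  -0.05     0.00     0.85]
d = (I − A) x:
  d_P = (+0.90)·1200 + (-0.25)·1950 + (-0.30)·1100 = 262.50
  d_G = (-0.25)·1200 + (+0.80)·1950 + (-0.30)·1100 = 930.00
  d_B = (-0.05)·1200 + (+0.00)·1950 + (+0.85)·1100 = 875.00

d_G = 930.00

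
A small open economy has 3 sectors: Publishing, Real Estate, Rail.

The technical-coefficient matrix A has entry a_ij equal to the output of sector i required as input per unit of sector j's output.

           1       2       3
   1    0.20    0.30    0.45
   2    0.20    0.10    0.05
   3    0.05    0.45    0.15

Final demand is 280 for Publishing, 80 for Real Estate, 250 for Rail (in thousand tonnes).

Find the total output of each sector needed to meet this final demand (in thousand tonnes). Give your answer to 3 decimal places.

I − A =
  [   0.80    -0.30    -0.45]
  [  -0.20     0.90    -0.05]
  [  -0.05    -0.45     0.85]
Cofactors of I−A, C_ij = (−1)^(i+j)·(minor ij) (rows/columns in the sector order above):
  C_11 = (0.90)(0.85) − (-0.05)(-0.45) = 0.7425
  C_12 = −[(-0.20)(0.85) − (-0.05)(-0.05)] = 0.1725
  C_13 = (-0.20)(-0.45) − (0.90)(-0.05) = 0.1350
  C_21 = −[(-0.30)(0.85) − (-0.45)(-0.45)] = 0.4575
  C_22 = (0.80)(0.85) − (-0.45)(-0.05) = 0.6575
  C_23 = −[(0.80)(-0.45) − (-0.30)(-0.05)] = 0.3750
  C_31 = (-0.30)(-0.05) − (-0.45)(0.90) = 0.4200
  C_32 = −[(0.80)(-0.05) − (-0.45)(-0.20)] = 0.1300
  C_33 = (0.80)(0.90) − (-0.30)(-0.20) = 0.6600
det(I−A) = Σ_j (I−A)_1j·C_1j = (0.80)(0.7425) + (-0.30)(0.1725) + (-0.45)(0.1350) = 0.4815
adj(I−A) = Cᵀ =
  [ 0.7425   0.4575   0.4200]
  [ 0.1725   0.6575   0.1300]
  [ 0.1350   0.3750   0.6600]
(I − A)⁻¹ = adj(I−A) / det(I−A) ≈
  [   1.5421     0.9502     0.8723]
  [   0.3583     1.3655     0.2700]
  [   0.2804     0.7788     1.3707]
x = (I − A)⁻¹ d = adj(I−A)·d / det(I−A), with det(I−A) = 0.4815:
  x_1 = (0.7425·280 + 0.4575·80 + 0.4200·250) / 0.4815 = 349.50 / 0.4815 ≈ 725.857
  x_2 = (0.1725·280 + 0.6575·80 + 0.1300·250) / 0.4815 = 133.40 / 0.4815 ≈ 277.051
  x_3 = (0.1350·280 + 0.3750·80 + 0.6600·250) / 0.4815 = 232.80 / 0.4815 ≈ 483.489

x_1 = 725.857, x_2 = 277.051, x_3 = 483.489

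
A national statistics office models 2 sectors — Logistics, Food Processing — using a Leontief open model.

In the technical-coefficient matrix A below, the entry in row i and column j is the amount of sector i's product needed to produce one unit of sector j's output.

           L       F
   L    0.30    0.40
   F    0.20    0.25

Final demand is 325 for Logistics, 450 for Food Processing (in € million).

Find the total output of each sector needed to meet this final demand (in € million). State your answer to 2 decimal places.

I − A =
  [   0.70    -0.40]
  [  -0.20     0.75]
det(I−A) = (0.70)(0.75) − (-0.40)(-0.20) = 0.4450
adj(I−A) = [[0.75, 0.40], [0.20, 0.70]]
(I − A)⁻¹ = adj(I−A) / det(I−A) ≈
  [   1.6854     0.8989]
  [   0.4494     1.5730]
x = (I − A)⁻¹ d = adj(I−A)·d / det(I−A), with det(I−A) = 0.4450:
  x_L = (0.75·325 + 0.40·450) / 0.4450 = 423.75 / 0.4450 ≈ 952.25
  x_F = (0.20·325 + 0.70·450) / 0.4450 = 380.00 / 0.4450 ≈ 853.93

x_L = 952.25, x_F = 853.93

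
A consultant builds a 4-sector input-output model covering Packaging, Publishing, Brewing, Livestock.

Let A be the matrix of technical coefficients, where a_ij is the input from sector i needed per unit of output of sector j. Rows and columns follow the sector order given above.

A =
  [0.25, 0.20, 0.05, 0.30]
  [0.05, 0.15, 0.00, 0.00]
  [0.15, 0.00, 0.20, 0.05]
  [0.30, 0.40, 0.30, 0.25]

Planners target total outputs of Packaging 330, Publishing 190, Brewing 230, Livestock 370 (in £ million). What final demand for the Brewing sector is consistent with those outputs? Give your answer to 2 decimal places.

d_3 = 116.00

I − A =
  [   0.75    -0.20    -0.05    -0.30]
  [  -0.05     0.85     0.00     0.00]
  [  -0.15     0.00     0.80    -0.05]
  [  -0.30    -0.40    -0.30     0.75]
d = (I − A) x:
  d_1 = (+0.75)·330 + (-0.20)·190 + (-0.05)·230 + (-0.30)·370 = 87.00
  d_2 = (-0.05)·330 + (+0.85)·190 + (+0.00)·230 + (+0.00)·370 = 145.00
  d_3 = (-0.15)·330 + (+0.00)·190 + (+0.80)·230 + (-0.05)·370 = 116.00
  d_4 = (-0.30)·330 + (-0.40)·190 + (-0.30)·230 + (+0.75)·370 = 33.50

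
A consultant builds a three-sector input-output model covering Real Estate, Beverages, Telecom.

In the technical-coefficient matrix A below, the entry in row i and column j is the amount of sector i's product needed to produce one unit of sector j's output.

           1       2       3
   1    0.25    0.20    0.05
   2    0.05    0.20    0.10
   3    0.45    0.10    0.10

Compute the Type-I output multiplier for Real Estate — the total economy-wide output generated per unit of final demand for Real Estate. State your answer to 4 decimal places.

I − A =
  [   0.75    -0.20    -0.05]
  [  -0.05     0.80    -0.10]
  [  -0.45    -0.10     0.90]
Cofactors of I−A, C_ij = (−1)^(i+j)·(minor ij) (rows/columns in the sector order above):
  C_11 = (0.80)(0.90) − (-0.10)(-0.10) = 0.7100
  C_12 = −[(-0.05)(0.90) − (-0.10)(-0.45)] = 0.0900
  C_13 = (-0.05)(-0.10) − (0.80)(-0.45) = 0.3650
  C_21 = −[(-0.20)(0.90) − (-0.05)(-0.10)] = 0.1850
  C_22 = (0.75)(0.90) − (-0.05)(-0.45) = 0.6525
  C_23 = −[(0.75)(-0.10) − (-0.20)(-0.45)] = 0.1650
  C_31 = (-0.20)(-0.10) − (-0.05)(0.80) = 0.0600
  C_32 = −[(0.75)(-0.10) − (-0.05)(-0.05)] = 0.0775
  C_33 = (0.75)(0.80) − (-0.20)(-0.05) = 0.5900
det(I−A) = Σ_j (I−A)_1j·C_1j = (0.75)(0.7100) + (-0.20)(0.0900) + (-0.05)(0.3650) = 0.49625
adj(I−A) = Cᵀ =
  [ 0.7100   0.1850   0.0600]
  [ 0.0900   0.6525   0.0775]
  [ 0.3650   0.1650   0.5900]
(I − A)⁻¹ = adj(I−A) / det(I−A) ≈
  [   1.43073     0.37280     0.12091]
  [   0.18136     1.31486     0.15617]
  [   0.73552     0.33249     1.18892]
The output multiplier for sector j is the column-j sum of the Leontief inverse (I − A)⁻¹ = adj(I−A) / det(I−A).
Column 1 of adj(I−A): (0.7100, 0.0900, 0.3650); det(I−A) = 0.49625.
m_1 = (0.7100 + 0.0900 + 0.3650) / 0.49625 = 1.165 / 0.49625 ≈ 2.3476.

m_1 = 2.3476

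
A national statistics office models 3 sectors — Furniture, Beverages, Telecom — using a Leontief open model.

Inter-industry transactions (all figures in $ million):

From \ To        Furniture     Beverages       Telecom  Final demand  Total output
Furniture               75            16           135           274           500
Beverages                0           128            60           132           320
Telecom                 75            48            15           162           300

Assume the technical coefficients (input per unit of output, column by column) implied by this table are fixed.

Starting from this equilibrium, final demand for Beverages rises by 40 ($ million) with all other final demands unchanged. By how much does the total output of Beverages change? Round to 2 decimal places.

Technical coefficients a_ij = z_ij / X_j:
  a_11 = 75/500 = 0.15, a_21 = 0/500 = 0.00, a_31 = 75/500 = 0.15
  a_12 = 16/320 = 0.05, a_22 = 128/320 = 0.40, a_32 = 48/320 = 0.15
  a_13 = 135/300 = 0.45, a_23 = 60/300 = 0.20, a_33 = 15/300 = 0.05
I − A =
  [   0.85    -0.05    -0.45]
  [   0.00     0.60    -0.20]
  [  -0.15    -0.15     0.95]
Cofactors of I−A, C_ij = (−1)^(i+j)·(minor ij) (rows/columns in the sector order above):
  C_11 = (0.60)(0.95) − (-0.20)(-0.15) = 0.5400
  C_12 = −[(0.00)(0.95) − (-0.20)(-0.15)] = 0.0300
  C_13 = (0.00)(-0.15) − (0.60)(-0.15) = 0.0900
  C_21 = −[(-0.05)(0.95) − (-0.45)(-0.15)] = 0.1150
  C_22 = (0.85)(0.95) − (-0.45)(-0.15) = 0.7400
  C_23 = −[(0.85)(-0.15) − (-0.05)(-0.15)] = 0.1350
  C_31 = (-0.05)(-0.20) − (-0.45)(0.60) = 0.2800
  C_32 = −[(0.85)(-0.20) − (-0.45)(0.00)] = 0.1700
  C_33 = (0.85)(0.60) − (-0.05)(0.00) = 0.5100
det(I−A) = Σ_j (I−A)_1j·C_1j = (0.85)(0.5400) + (-0.05)(0.0300) + (-0.45)(0.0900) = 0.4170
adj(I−A) = Cᵀ =
  [ 0.5400   0.1150   0.2800]
  [ 0.0300   0.7400   0.1700]
  [ 0.0900   0.1350   0.5100]
(I − A)⁻¹ = adj(I−A) / det(I−A) ≈
  [   1.2950     0.2758     0.6715]
  [   0.0719     1.7746     0.4077]
  [   0.2158     0.3237     1.2230]
Δx = (I − A)⁻¹ Δd with Δd having +40 in the Beverages component and 0 elsewhere.
So Δx_2 = L_22 · (+40), where L_22 = adj(I−A)_22 / det(I−A) = 0.7400 / 0.4170.
Δx_2 = 0.7400 × (+40) / 0.4170 = 29.60 / 0.4170 ≈ 70.98.

Δx_2 = 70.98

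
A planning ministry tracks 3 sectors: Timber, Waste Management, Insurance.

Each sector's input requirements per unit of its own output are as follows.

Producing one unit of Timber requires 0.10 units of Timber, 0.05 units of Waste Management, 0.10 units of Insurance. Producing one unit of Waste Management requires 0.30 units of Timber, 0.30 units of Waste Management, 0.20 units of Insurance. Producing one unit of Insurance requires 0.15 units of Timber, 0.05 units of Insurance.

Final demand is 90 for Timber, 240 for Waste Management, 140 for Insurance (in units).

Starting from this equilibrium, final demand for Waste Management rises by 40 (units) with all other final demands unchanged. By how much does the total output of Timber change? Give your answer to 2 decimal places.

I − A =
  [   0.90    -0.30    -0.15]
  [  -0.05     0.70     0.00]
  [  -0.10    -0.20     0.95]
Cofactors of I−A, C_ij = (−1)^(i+j)·(minor ij) (rows/columns in the sector order above):
  C_11 = (0.70)(0.95) − (0.00)(-0.20) = 0.6650
  C_12 = −[(-0.05)(0.95) − (0.00)(-0.10)] = 0.0475
  C_13 = (-0.05)(-0.20) − (0.70)(-0.10) = 0.0800
  C_21 = −[(-0.30)(0.95) − (-0.15)(-0.20)] = 0.3150
  C_22 = (0.90)(0.95) − (-0.15)(-0.10) = 0.8400
  C_23 = −[(0.90)(-0.20) − (-0.30)(-0.10)] = 0.2100
  C_31 = (-0.30)(0.00) − (-0.15)(0.70) = 0.1050
  C_32 = −[(0.90)(0.00) − (-0.15)(-0.05)] = 0.0075
  C_33 = (0.90)(0.70) − (-0.30)(-0.05) = 0.6150
det(I−A) = Σ_j (I−A)_1j·C_1j = (0.90)(0.6650) + (-0.30)(0.0475) + (-0.15)(0.0800) = 0.57225
adj(I−A) = Cᵀ =
  [ 0.6650   0.3150   0.1050]
  [ 0.0475   0.8400   0.0075]
  [ 0.0800   0.2100   0.6150]
(I − A)⁻¹ = adj(I−A) / det(I−A) ≈
  [   1.1621     0.5505     0.1835]
  [   0.0830     1.4679     0.0131]
  [   0.1398     0.3670     1.0747]
Δx = (I − A)⁻¹ Δd with Δd having +40 in the Waste Management component and 0 elsewhere.
So Δx_1 = L_12 · (+40), where L_12 = adj(I−A)_12 / det(I−A) = 0.3150 / 0.57225.
Δx_1 = 0.3150 × (+40) / 0.57225 = 12.60 / 0.57225 ≈ 22.02.

Δx_1 = 22.02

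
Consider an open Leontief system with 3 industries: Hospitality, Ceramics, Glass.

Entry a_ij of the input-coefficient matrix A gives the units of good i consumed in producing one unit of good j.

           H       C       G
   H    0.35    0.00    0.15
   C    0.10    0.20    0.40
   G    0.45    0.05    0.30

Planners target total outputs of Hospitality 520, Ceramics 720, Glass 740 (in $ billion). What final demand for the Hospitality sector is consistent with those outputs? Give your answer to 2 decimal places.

d_H = 227.00

I − A =
  [   0.65     0.00    -0.15]
  [  -0.10     0.80    -0.40]
  [  -0.45    -0.05     0.70]
d = (I − A) x:
  d_H = (+0.65)·520 + (+0.00)·720 + (-0.15)·740 = 227.00
  d_C = (-0.10)·520 + (+0.80)·720 + (-0.40)·740 = 228.00
  d_G = (-0.45)·520 + (-0.05)·720 + (+0.70)·740 = 248.00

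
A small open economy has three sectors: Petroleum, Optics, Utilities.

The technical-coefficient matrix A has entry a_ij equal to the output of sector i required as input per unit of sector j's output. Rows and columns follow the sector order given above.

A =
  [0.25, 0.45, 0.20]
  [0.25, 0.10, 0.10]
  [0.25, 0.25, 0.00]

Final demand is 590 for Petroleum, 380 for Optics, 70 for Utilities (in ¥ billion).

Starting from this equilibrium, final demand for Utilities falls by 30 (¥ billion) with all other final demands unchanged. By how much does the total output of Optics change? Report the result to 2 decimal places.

I − A =
  [   0.75    -0.45    -0.20]
  [  -0.25     0.90    -0.10]
  [  -0.25    -0.25     1.00]
Cofactors of I−A, C_ij = (−1)^(i+j)·(minor ij) (rows/columns in the sector order above):
  C_11 = (0.90)(1.00) − (-0.10)(-0.25) = 0.8750
  C_12 = −[(-0.25)(1.00) − (-0.10)(-0.25)] = 0.2750
  C_13 = (-0.25)(-0.25) − (0.90)(-0.25) = 0.2875
  C_21 = −[(-0.45)(1.00) − (-0.20)(-0.25)] = 0.5000
  C_22 = (0.75)(1.00) − (-0.20)(-0.25) = 0.7000
  C_23 = −[(0.75)(-0.25) − (-0.45)(-0.25)] = 0.3000
  C_31 = (-0.45)(-0.10) − (-0.20)(0.90) = 0.2250
  C_32 = −[(0.75)(-0.10) − (-0.20)(-0.25)] = 0.1250
  C_33 = (0.75)(0.90) − (-0.45)(-0.25) = 0.5625
det(I−A) = Σ_j (I−A)_1j·C_1j = (0.75)(0.8750) + (-0.45)(0.2750) + (-0.20)(0.2875) = 0.4750
adj(I−A) = Cᵀ =
  [ 0.8750   0.5000   0.2250]
  [ 0.2750   0.7000   0.1250]
  [ 0.2875   0.3000   0.5625]
(I − A)⁻¹ = adj(I−A) / det(I−A) ≈
  [   1.8421     1.0526     0.4737]
  [   0.5789     1.4737     0.2632]
  [   0.6053     0.6316     1.1842]
Δx = (I − A)⁻¹ Δd with Δd having -30 in the Utilities component and 0 elsewhere.
So Δx_2 = L_23 · (-30), where L_23 = adj(I−A)_23 / det(I−A) = 0.1250 / 0.4750.
Δx_2 = 0.1250 × (-30) / 0.4750 = -3.75 / 0.4750 ≈ -7.89.

Δx_2 = -7.89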